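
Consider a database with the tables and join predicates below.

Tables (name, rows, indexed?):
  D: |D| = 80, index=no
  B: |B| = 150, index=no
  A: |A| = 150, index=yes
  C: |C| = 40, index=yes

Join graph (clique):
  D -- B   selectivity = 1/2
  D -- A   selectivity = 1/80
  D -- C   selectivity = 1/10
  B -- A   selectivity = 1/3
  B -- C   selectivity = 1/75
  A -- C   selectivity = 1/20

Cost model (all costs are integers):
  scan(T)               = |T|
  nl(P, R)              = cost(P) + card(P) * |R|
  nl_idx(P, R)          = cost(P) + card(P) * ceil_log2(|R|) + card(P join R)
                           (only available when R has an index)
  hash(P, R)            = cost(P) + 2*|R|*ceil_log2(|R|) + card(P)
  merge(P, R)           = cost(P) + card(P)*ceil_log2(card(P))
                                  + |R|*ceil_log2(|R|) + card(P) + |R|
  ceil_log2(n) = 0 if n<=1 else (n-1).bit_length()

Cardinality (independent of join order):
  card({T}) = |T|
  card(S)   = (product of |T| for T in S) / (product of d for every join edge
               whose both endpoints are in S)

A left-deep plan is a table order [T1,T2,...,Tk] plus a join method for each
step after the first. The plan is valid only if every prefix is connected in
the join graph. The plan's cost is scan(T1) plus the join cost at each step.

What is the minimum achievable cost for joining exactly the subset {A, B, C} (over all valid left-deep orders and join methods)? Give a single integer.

1620

Selinger DP over subsets of {A,B,C}:
  {B}: scan cost=150, card=150
  {A}: scan cost=150, card=150
  {C}: scan cost=40, card=40
  {AB}: card=7500; try (B,hash)→2700, (A,hash)→2700, (B,merge)→2850, (A,merge)→2850, (A,nl_idx)→8850, (B,nl)→22650 …(+1); best=2700 via (B,hash)
  {BC}: card=80; try (C,hash)→780, (C,nl_idx)→1130, (B,merge)→1670, (C,merge)→1780, (B,hash)→2480, (B,nl)→6040 …(+1); best=780 via (C,hash)
  {AC}: card=300; try (A,nl_idx)→660, (C,hash)→780, (C,nl_idx)→1350, (A,merge)→1670, (C,merge)→1780, (A,hash)→2480 …(+2); best=660 via (A,nl_idx)
  {ABC}: card=200; try (A,nl_idx)→1620, (A,merge)→2770, (A,hash)→3260, (B,hash)→3360, (B,merge)→5010, (C,hash)→10680 …(+5); best=1620 via (A,nl_idx)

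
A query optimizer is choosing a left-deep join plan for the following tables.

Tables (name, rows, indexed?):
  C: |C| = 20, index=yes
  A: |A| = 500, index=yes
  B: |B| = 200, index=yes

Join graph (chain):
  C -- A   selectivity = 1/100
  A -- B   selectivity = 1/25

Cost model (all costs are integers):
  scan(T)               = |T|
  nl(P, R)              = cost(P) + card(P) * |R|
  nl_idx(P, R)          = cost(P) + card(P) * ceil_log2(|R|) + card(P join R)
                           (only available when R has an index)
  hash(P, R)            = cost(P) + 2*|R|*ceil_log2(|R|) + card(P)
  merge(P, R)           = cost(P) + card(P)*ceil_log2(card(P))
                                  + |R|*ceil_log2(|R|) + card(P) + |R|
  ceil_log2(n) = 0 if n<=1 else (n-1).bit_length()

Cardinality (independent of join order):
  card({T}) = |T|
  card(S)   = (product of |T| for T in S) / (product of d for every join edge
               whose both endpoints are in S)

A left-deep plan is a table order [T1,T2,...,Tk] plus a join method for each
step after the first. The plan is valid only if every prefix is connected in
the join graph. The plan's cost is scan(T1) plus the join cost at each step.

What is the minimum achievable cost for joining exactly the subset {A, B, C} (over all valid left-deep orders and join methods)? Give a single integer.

Selinger DP over subsets of {A,B,C}:
  {C}: scan cost=20, card=20
  {A}: scan cost=500, card=500
  {B}: scan cost=200, card=200
  {AC}: card=100; try (A,nl_idx)→300, (C,hash)→1200, (C,nl_idx)→3100, (A,merge)→5140, (C,merge)→5620, (A,hash)→9040 …(+2); best=300 via (A,nl_idx)
  {AB}: card=4000; try (B,hash)→4200, (A,nl_idx)→6000, (A,merge)→7000, (B,merge)→7300, (B,nl_idx)→8500, (A,hash)→9400 …(+2); best=4200 via (B,hash)
  {ABC}: card=800; try (B,nl_idx)→1900, (B,merge)→2900, (B,hash)→3600, (C,hash)→8400, (B,nl)→20300, (C,nl_idx)→25000 …(+2); best=1900 via (B,nl_idx)

1900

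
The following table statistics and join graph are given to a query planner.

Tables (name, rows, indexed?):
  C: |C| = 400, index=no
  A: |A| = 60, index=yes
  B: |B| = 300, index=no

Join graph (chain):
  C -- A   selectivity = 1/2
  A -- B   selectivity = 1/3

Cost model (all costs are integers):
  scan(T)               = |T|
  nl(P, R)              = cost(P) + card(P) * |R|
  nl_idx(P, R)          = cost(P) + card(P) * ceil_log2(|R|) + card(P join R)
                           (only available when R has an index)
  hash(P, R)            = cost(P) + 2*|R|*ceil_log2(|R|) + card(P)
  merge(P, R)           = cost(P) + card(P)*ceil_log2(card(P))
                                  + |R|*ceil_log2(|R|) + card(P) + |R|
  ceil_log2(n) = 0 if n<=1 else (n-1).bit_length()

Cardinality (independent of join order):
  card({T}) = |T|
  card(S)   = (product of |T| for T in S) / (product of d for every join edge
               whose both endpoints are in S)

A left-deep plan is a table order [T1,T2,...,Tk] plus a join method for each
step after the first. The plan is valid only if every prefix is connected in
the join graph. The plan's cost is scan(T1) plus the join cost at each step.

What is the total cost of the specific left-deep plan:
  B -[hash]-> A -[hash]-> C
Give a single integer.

step 1: scan B: cost=300, card=300
step 2: join A via hash
    card(P join A) = 300*60/(3) = 6000
    cost = 300 + 2*60*6 + 300 = 1320
step 3: join C via hash
    card(P join C) = 6000*400/(2) = 1200000
    cost = 1320 + 2*400*9 + 6000 = 14520

14520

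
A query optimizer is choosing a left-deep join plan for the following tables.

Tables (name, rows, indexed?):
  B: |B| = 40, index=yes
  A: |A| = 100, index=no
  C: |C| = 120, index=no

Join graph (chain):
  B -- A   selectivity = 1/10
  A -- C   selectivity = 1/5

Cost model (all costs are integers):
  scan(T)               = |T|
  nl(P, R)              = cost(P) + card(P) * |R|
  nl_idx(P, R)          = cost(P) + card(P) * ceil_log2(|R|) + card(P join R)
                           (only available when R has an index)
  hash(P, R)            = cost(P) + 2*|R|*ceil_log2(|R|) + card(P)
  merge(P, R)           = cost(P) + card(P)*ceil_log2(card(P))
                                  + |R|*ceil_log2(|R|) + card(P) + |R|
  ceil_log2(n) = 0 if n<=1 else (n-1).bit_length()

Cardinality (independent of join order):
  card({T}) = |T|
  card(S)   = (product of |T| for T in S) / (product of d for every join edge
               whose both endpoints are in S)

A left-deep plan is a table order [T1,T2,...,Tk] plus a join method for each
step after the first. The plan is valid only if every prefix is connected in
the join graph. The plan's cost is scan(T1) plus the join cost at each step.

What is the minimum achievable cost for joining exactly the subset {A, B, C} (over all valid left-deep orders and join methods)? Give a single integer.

Selinger DP over subsets of {A,B,C}:
  {B}: scan cost=40, card=40
  {A}: scan cost=100, card=100
  {C}: scan cost=120, card=120
  {AB}: card=400; try (B,hash)→680, (B,nl_idx)→1100, (A,merge)→1120, (B,merge)→1180, (A,hash)→1480, (A,nl)→4040 …(+1); best=680 via (B,hash)
  {AC}: card=2400; try (A,hash)→1640, (C,merge)→1860, (C,hash)→1880, (A,merge)→1880, (C,nl)→12100, (A,nl)→12120; best=1640 via (A,hash)
  {ABC}: card=9600; try (C,hash)→2760, (B,hash)→4520, (C,merge)→5640, (B,nl_idx)→25640, (B,merge)→33120, (C,nl)→48680 …(+1); best=2760 via (C,hash)

2760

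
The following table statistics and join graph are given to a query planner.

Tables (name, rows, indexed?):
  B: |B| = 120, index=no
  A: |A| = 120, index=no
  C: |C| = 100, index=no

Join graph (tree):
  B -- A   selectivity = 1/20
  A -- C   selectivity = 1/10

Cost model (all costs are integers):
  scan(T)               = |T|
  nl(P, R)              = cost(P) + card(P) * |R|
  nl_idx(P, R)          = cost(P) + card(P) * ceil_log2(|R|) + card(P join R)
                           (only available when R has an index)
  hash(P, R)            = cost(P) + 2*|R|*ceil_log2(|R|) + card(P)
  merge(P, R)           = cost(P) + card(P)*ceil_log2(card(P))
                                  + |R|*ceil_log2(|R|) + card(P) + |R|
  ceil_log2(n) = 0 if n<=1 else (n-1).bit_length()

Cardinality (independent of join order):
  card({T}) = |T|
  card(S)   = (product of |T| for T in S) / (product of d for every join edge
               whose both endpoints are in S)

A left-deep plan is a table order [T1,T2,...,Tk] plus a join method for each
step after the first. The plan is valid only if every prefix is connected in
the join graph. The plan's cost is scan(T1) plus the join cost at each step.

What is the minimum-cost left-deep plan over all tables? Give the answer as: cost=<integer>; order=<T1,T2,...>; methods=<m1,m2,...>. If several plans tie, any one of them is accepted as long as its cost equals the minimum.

cost=4040; order=A,B,C; methods=hash,hash

Selinger DP (subsets sized 1..n):
  {B}: scan cost=120, card=120
  {A}: scan cost=120, card=120
  {C}: scan cost=100, card=100
  {AB}: card=720; try (B,hash)→1920, (A,hash)→1920, (B,merge)→2040, (A,merge)→2040, (B,nl)→14520, (A,nl)→14520; best=1920 via (B,hash)
  {AC}: card=1200; try (C,hash)→1640, (A,merge)→1860, (C,merge)→1880, (A,hash)→1880, (A,nl)→12100, (C,nl)→12120; best=1640 via (C,hash)
  {ABC}: card=7200; try (C,hash)→4040, (B,hash)→4520, (C,merge)→10640, (B,merge)→17000, (C,nl)→73920, (B,nl)→145640; best=4040 via (C,hash)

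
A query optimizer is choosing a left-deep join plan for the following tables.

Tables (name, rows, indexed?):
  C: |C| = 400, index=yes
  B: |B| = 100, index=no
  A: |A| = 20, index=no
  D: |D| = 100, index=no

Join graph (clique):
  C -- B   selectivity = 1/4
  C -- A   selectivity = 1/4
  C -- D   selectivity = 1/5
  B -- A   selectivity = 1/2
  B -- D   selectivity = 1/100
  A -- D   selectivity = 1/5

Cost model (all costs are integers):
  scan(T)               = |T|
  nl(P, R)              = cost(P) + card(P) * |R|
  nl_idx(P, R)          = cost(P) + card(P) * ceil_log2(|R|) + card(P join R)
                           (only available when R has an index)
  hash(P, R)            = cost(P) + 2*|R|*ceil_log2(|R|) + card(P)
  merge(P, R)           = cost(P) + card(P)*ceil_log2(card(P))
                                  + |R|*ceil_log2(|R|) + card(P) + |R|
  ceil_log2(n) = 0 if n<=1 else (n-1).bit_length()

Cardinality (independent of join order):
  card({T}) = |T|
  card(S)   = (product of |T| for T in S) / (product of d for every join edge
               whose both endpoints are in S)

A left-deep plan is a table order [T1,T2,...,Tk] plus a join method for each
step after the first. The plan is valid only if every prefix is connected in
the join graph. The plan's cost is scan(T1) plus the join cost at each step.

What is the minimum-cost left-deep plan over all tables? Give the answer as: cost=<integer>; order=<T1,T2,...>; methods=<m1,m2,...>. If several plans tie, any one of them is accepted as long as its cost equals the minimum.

Selinger DP (subsets sized 1..n):
  {C}: scan cost=400, card=400
  {B}: scan cost=100, card=100
  {A}: scan cost=20, card=20
  {D}: scan cost=100, card=100
  {BC}: card=10000; try (B,hash)→2200, (C,merge)→4900, (B,merge)→5200, (C,hash)→7400, (C,nl_idx)→11000, (C,nl)→40100 …(+1); best=2200 via (B,hash)
  {AC}: card=2000; try (A,hash)→1000, (C,nl_idx)→2200, (C,merge)→4140, (A,merge)→4520, (C,hash)→7240, (C,nl)→8020 …(+1); best=1000 via (A,hash)
  {CD}: card=8000; try (D,hash)→2200, (C,merge)→4900, (D,merge)→5200, (C,hash)→7400, (C,nl_idx)→9000, (C,nl)→40100 …(+1); best=2200 via (D,hash)
  {AB}: card=1000; try (A,hash)→400, (B,merge)→940, (A,merge)→1020, (B,hash)→1440, (B,nl)→2020, (A,nl)→2100; best=400 via (A,hash)
  {BD}: card=100; try (D,hash)→1600, (B,hash)→1600, (D,merge)→1700, (B,merge)→1700, (D,nl)→10100, (B,nl)→10100; best=1600 via (D,hash)
  {AD}: card=400; try (A,hash)→400, (D,merge)→940, (A,merge)→1020, (D,hash)→1440, (D,nl)→2020, (A,nl)→2100; best=400 via (A,hash)
  {ABC}: card=25000; try (B,hash)→4400, (C,hash)→8600, (A,hash)→12400, (C,merge)→15400, (B,merge)→25800, (C,nl_idx)→34400 …(+4); best=4400 via (B,hash)
  {BCD}: card=2000; try (C,nl_idx)→4500, (C,merge)→6400, (C,hash)→8900, (B,hash)→11600, (D,hash)→13600, (C,nl)→41600 …(+4); best=4500 via (C,nl_idx)
  {ACD}: card=8000; try (D,hash)→4400, (C,hash)→8000, (C,merge)→8400, (A,hash)→10400, (C,nl_idx)→12000, (D,merge)→25800 …(+4); best=4400 via (D,hash)
  {ABD}: card=200; try (A,hash)→1900, (B,hash)→2200, (A,merge)→2520, (D,hash)→2800, (A,nl)→3600, (B,merge)→5200 …(+3); best=1900 via (A,hash)
  {ABCD}: card=1000; try (C,nl_idx)→4700, (A,hash)→6700, (C,merge)→7700, (C,hash)→9300, (B,hash)→13800, (A,merge)→28620 …(+7); best=4700 via (C,nl_idx)

cost=4700; order=B,D,A,C; methods=hash,hash,nl_idx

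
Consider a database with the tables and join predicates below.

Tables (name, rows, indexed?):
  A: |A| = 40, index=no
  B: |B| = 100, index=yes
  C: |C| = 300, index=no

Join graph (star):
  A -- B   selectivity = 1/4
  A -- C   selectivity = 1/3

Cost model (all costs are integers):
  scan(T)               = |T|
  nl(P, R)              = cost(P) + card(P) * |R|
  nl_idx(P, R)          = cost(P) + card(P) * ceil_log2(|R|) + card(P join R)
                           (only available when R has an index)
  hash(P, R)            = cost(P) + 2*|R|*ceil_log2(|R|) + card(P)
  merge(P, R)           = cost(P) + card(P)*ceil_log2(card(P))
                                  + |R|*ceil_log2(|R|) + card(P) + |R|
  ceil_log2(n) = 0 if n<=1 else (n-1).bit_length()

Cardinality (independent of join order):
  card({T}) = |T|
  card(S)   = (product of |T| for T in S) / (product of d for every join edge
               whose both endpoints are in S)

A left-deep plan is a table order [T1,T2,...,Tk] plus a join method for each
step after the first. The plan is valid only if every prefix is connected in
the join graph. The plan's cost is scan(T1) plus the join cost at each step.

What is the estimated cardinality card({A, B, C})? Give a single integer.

Tables in S: A(40), B(100), C(300)
Edges inside S: A-B(d=4), A-C(d=3)
numerator = 40 * 100 * 300 = 1200000
denominator = 4 * 3 = 12
card(S) = 1200000 / 12 = 100000

100000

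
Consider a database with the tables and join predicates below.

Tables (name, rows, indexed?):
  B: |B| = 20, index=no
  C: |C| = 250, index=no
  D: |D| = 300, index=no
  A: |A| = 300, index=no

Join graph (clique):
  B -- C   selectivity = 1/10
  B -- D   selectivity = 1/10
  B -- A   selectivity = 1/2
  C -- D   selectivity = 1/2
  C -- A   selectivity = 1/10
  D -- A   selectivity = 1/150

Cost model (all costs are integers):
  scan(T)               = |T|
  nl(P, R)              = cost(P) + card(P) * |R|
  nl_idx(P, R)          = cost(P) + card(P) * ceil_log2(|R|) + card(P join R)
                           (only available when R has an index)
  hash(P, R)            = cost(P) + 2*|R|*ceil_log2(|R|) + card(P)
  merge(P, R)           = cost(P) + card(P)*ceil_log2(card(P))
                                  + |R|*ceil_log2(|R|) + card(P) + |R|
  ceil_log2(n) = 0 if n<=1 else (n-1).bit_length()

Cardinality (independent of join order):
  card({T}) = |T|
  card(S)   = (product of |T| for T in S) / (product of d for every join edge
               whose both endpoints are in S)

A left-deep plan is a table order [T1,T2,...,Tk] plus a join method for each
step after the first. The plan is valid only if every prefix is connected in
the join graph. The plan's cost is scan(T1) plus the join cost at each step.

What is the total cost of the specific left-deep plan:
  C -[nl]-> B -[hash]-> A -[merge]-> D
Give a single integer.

step 1: scan C: cost=250, card=250
step 2: join B via nl
    card(P join B) = 250*20/(10) = 500
    cost = 250 + 250*20 = 5250
step 3: join A via hash
    card(P join A) = 500*300/(2*10) = 7500
    cost = 5250 + 2*300*9 + 500 = 11150
step 4: join D via merge
    card(P join D) = 7500*300/(10*2*150) = 750
    cost = 11150 + 7500*13 + 300*9 + 7500 + 300 = 119150

119150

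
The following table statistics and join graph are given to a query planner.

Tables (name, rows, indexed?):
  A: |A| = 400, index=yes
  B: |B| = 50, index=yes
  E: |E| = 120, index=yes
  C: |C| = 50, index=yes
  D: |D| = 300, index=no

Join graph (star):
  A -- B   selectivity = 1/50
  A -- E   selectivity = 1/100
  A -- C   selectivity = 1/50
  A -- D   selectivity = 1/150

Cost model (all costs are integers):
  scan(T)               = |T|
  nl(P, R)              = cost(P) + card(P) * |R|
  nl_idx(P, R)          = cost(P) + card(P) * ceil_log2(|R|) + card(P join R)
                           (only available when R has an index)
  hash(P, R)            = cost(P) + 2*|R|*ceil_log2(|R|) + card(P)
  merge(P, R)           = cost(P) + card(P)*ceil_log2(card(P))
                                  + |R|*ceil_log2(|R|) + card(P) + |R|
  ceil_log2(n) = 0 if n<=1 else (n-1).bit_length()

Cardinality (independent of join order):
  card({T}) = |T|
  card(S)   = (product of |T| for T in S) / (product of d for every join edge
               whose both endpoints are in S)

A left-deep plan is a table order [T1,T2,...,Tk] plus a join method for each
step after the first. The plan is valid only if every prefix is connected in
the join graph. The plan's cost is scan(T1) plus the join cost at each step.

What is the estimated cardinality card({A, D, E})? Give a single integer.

Tables in S: A(400), D(300), E(120)
Edges inside S: A-E(d=100), A-D(d=150)
numerator = 400 * 300 * 120 = 14400000
denominator = 100 * 150 = 15000
card(S) = 14400000 / 15000 = 960

960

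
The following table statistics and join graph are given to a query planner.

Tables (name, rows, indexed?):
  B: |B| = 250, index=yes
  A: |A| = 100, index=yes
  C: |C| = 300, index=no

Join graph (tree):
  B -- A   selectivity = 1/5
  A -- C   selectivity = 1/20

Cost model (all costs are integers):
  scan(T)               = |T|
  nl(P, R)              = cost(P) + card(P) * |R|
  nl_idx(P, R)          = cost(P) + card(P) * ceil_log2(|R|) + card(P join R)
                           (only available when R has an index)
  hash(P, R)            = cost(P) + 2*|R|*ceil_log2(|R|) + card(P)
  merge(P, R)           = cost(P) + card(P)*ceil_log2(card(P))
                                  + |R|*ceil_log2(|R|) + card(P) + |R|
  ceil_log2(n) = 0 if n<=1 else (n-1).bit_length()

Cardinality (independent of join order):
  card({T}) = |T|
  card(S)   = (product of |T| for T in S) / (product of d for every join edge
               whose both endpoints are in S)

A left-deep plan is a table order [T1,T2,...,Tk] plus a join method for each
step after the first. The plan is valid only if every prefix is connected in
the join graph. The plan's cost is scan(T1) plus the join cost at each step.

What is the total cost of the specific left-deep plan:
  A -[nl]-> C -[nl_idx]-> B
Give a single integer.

step 1: scan A: cost=100, card=100
step 2: join C via nl
    card(P join C) = 100*300/(20) = 1500
    cost = 100 + 100*300 = 30100
step 3: join B via nl_idx
    card(P join B) = 1500*250/(5) = 75000
    cost = 30100 + 1500*8 + 75000 = 117100

117100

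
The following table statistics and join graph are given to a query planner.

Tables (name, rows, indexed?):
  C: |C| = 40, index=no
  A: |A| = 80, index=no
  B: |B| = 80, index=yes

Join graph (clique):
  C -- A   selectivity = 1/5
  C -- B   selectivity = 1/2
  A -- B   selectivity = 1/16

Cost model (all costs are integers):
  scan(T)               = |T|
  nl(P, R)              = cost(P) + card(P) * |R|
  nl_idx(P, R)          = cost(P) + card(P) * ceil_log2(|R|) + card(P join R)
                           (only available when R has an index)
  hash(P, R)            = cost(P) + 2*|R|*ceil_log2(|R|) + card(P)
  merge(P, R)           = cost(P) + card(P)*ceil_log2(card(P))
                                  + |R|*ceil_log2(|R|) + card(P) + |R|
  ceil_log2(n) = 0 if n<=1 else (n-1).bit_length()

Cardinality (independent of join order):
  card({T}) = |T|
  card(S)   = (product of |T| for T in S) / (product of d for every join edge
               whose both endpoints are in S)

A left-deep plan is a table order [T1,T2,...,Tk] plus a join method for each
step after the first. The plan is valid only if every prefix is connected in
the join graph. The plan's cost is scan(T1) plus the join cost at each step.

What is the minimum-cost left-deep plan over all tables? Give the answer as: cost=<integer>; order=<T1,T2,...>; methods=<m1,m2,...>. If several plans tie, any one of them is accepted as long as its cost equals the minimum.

Selinger DP (subsets sized 1..n):
  {C}: scan cost=40, card=40
  {A}: scan cost=80, card=80
  {B}: scan cost=80, card=80
  {AC}: card=640; try (C,hash)→640, (A,merge)→960, (C,merge)→1000, (A,hash)→1200, (A,nl)→3240, (C,nl)→3280; best=640 via (C,hash)
  {BC}: card=1600; try (C,hash)→640, (B,merge)→960, (C,merge)→1000, (B,hash)→1200, (B,nl_idx)→1920, (B,nl)→3240 …(+1); best=640 via (C,hash)
  {AB}: card=400; try (B,nl_idx)→1040, (B,hash)→1280, (A,hash)→1280, (B,merge)→1360, (A,merge)→1360, (B,nl)→6480 …(+1); best=1040 via (B,nl_idx)
  {ABC}: card=1600; try (C,hash)→1920, (B,hash)→2400, (A,hash)→3360, (C,merge)→5320, (B,nl_idx)→6720, (B,merge)→8320 …(+4); best=1920 via (C,hash)

cost=1920; order=A,B,C; methods=nl_idx,hash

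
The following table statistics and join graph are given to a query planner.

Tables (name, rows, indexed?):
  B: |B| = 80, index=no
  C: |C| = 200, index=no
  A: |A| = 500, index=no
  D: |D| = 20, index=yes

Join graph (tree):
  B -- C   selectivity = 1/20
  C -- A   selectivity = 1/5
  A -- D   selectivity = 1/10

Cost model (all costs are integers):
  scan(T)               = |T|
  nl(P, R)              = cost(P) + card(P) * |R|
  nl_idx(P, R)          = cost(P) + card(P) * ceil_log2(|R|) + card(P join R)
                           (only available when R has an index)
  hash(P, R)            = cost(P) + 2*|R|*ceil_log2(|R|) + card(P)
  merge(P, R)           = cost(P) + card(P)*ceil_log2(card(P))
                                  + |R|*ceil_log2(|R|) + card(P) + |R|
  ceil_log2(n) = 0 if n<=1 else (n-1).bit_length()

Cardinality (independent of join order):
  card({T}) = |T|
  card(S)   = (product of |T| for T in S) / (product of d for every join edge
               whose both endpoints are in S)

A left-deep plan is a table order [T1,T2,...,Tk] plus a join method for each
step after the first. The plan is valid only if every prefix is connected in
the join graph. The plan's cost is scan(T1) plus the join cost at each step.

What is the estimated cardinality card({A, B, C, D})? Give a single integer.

Tables in S: A(500), B(80), C(200), D(20)
Edges inside S: B-C(d=20), C-A(d=5), A-D(d=10)
numerator = 500 * 80 * 200 * 20 = 160000000
denominator = 20 * 5 * 10 = 1000
card(S) = 160000000 / 1000 = 160000

160000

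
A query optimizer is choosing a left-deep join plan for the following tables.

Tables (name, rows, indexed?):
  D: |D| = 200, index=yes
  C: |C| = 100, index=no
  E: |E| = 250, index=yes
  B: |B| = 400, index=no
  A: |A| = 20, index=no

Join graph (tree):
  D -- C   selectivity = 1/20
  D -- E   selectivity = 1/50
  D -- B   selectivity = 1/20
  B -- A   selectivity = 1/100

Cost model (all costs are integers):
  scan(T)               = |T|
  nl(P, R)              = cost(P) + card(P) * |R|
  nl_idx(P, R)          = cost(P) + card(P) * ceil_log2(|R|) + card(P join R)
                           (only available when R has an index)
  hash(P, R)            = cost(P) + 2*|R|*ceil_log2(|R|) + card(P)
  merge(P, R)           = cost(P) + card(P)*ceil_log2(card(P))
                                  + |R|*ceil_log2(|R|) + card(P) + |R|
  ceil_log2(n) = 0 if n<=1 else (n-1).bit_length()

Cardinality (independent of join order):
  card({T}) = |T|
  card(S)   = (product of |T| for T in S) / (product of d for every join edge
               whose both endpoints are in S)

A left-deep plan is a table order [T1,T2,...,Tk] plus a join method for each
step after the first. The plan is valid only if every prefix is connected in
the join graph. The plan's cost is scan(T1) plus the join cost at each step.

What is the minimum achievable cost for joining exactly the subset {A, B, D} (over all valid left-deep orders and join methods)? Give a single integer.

2440

Selinger DP over subsets of {A,B,D}:
  {D}: scan cost=200, card=200
  {B}: scan cost=400, card=400
  {A}: scan cost=20, card=20
  {BD}: card=4000; try (D,hash)→4000, (B,merge)→6000, (D,merge)→6200, (D,nl_idx)→7600, (B,hash)→7600, (B,nl)→80200 …(+1); best=4000 via (D,hash)
  {AB}: card=80; try (A,hash)→1000, (B,merge)→4140, (A,merge)→4520, (B,hash)→7240, (B,nl)→8020, (A,nl)→8400; best=1000 via (A,hash)
  {ABD}: card=800; try (D,nl_idx)→2440, (D,merge)→3440, (D,hash)→4280, (A,hash)→8200, (D,nl)→17000, (A,merge)→56120 …(+1); best=2440 via (D,nl_idx)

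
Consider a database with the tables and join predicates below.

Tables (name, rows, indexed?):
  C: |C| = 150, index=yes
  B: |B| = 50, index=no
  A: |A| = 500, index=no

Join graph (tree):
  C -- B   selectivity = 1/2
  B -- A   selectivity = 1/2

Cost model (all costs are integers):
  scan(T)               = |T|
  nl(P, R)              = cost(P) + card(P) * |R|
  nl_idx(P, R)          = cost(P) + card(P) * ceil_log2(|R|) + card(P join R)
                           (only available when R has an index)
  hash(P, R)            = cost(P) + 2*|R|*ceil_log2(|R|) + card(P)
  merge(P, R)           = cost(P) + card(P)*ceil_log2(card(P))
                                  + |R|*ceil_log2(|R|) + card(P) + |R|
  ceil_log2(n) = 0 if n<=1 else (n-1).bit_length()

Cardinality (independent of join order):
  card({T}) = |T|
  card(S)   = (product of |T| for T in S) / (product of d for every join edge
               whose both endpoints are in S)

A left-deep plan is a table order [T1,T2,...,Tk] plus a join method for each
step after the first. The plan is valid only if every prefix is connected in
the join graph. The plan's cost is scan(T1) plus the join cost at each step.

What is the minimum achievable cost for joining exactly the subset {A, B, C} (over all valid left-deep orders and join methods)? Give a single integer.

13650

Selinger DP over subsets of {A,B,C}:
  {C}: scan cost=150, card=150
  {B}: scan cost=50, card=50
  {A}: scan cost=500, card=500
  {BC}: card=3750; try (B,hash)→900, (C,merge)→1750, (B,merge)→1850, (C,hash)→2500, (C,nl_idx)→4200, (C,nl)→7550 …(+1); best=900 via (B,hash)
  {AB}: card=12500; try (B,hash)→1600, (A,merge)→5400, (B,merge)→5850, (A,hash)→9100, (A,nl)→25050, (B,nl)→25500; best=1600 via (B,hash)
  {ABC}: card=937500; try (A,hash)→13650, (C,hash)→16500, (A,merge)→54650, (C,merge)→190450, (C,nl_idx)→1039100, (A,nl)→1875900 …(+1); best=13650 via (A,hash)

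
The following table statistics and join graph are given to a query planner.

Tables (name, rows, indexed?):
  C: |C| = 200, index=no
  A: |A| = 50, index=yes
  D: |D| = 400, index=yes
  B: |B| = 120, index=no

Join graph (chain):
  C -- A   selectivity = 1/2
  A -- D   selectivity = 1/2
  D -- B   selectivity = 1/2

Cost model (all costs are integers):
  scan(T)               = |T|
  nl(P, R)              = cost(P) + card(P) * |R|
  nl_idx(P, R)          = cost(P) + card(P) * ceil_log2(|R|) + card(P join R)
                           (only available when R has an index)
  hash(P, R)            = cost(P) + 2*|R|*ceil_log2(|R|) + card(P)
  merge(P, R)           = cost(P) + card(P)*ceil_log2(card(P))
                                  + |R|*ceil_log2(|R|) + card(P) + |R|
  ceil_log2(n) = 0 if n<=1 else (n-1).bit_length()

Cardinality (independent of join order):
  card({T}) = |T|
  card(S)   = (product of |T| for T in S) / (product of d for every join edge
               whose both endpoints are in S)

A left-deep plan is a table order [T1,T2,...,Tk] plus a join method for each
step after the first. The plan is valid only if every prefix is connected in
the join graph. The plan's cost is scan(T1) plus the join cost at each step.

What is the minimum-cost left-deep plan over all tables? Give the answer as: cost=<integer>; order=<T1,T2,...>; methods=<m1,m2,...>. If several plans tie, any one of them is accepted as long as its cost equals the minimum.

cost=616280; order=D,A,B,C; methods=hash,hash,hash

Selinger DP (subsets sized 1..n):
  {C}: scan cost=200, card=200
  {A}: scan cost=50, card=50
  {D}: scan cost=400, card=400
  {B}: scan cost=120, card=120
  {AC}: card=5000; try (A,hash)→1000, (C,merge)→2200, (A,merge)→2350, (C,hash)→3300, (A,nl_idx)→6400, (C,nl)→10050 …(+1); best=1000 via (A,hash)
  {AD}: card=10000; try (A,hash)→1400, (D,merge)→4400, (A,merge)→4750, (D,hash)→7300, (D,nl_idx)→10500, (A,nl_idx)→12800 …(+2); best=1400 via (A,hash)
  {BD}: card=24000; try (B,hash)→2480, (D,merge)→5080, (B,merge)→5360, (D,hash)→7440, (D,nl_idx)→25200, (D,nl)→48120 …(+1); best=2480 via (B,hash)
  {ACD}: card=1000000; try (D,hash)→13200, (C,hash)→14600, (D,merge)→75000, (C,merge)→153200, (D,nl_idx)→1046000, (D,nl)→2001000 …(+1); best=13200 via (D,hash)
  {ABD}: card=600000; try (B,hash)→13080, (A,hash)→27080, (B,merge)→152360, (A,merge)→386830, (A,nl_idx)→746480, (B,nl)→1201400 …(+1); best=13080 via (B,hash)
  {ABCD}: card=60000000; try (C,hash)→616280, (B,hash)→1014880, (C,merge)→12614880, (B,merge)→21014160, (C,nl)→120013080, (B,nl)→120013200; best=616280 via (C,hash)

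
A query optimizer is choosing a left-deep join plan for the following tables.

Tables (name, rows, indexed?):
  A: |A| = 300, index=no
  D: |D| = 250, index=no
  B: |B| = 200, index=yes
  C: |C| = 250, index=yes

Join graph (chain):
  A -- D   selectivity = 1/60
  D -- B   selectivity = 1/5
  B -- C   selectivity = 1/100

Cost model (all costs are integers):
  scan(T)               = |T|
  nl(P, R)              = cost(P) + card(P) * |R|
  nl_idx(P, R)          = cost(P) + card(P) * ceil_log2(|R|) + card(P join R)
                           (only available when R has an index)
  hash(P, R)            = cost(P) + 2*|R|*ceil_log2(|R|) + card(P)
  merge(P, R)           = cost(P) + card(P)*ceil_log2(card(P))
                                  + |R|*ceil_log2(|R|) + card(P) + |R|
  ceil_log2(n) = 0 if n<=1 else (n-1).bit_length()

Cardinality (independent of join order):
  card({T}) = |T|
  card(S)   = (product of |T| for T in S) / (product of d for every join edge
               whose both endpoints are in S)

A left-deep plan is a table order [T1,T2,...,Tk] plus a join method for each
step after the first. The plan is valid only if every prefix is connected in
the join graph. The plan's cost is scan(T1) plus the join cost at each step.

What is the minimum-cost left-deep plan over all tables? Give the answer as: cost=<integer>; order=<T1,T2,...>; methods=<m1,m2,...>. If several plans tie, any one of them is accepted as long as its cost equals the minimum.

cost=37200; order=B,C,D,A; methods=nl_idx,hash,hash

Selinger DP (subsets sized 1..n):
  {A}: scan cost=300, card=300
  {D}: scan cost=250, card=250
  {B}: scan cost=200, card=200
  {C}: scan cost=250, card=250
  {AD}: card=1250; try (D,hash)→4600, (A,merge)→5500, (D,merge)→5550, (A,hash)→5900, (A,nl)→75250, (D,nl)→75300; best=4600 via (D,hash)
  {BD}: card=10000; try (B,hash)→3700, (D,merge)→4250, (B,merge)→4300, (D,hash)→4400, (B,nl_idx)→12250, (D,nl)→50200 …(+1); best=3700 via (B,hash)
  {BC}: card=500; try (C,nl_idx)→2300, (B,nl_idx)→2750, (B,hash)→3700, (C,merge)→4250, (B,merge)→4300, (C,hash)→4400 …(+2); best=2300 via (C,nl_idx)
  {ABD}: card=50000; try (B,hash)→9050, (A,hash)→19100, (B,merge)→21400, (B,nl_idx)→64600, (A,merge)→156700, (B,nl)→254600 …(+1); best=9050 via (B,hash)
  {BCD}: card=25000; try (D,hash)→6800, (D,merge)→9550, (C,hash)→17700, (C,nl_idx)→108700, (D,nl)→127300, (C,merge)→155950 …(+1); best=6800 via (D,hash)
  {ABCD}: card=125000; try (A,hash)→37200, (C,hash)→63050, (A,merge)→409800, (C,nl_idx)→534050, (C,merge)→861300, (A,nl)→7506800 …(+1); best=37200 via (A,hash)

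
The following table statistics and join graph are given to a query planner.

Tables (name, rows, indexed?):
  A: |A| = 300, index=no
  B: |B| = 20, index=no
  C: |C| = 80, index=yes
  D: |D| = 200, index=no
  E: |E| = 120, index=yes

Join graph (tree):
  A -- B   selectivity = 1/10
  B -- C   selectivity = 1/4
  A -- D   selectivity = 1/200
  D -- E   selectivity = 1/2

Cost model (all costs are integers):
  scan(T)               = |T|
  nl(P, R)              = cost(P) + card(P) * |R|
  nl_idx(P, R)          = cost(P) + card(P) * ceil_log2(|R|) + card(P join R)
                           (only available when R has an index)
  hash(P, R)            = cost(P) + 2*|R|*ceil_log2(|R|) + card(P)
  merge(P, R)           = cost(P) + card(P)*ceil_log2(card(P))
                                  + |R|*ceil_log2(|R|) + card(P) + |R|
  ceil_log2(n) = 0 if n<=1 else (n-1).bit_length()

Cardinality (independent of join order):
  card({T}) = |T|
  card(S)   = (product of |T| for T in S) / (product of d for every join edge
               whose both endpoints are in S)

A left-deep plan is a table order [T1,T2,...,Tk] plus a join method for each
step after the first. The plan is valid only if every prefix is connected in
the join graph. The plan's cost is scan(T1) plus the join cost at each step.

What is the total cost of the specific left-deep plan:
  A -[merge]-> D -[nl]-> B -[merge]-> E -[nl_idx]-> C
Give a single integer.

step 1: scan A: cost=300, card=300
step 2: join D via merge
    card(P join D) = 300*200/(200) = 300
    cost = 300 + 300*9 + 200*8 + 300 + 200 = 5100
step 3: join B via nl
    card(P join B) = 300*20/(10) = 600
    cost = 5100 + 300*20 = 11100
step 4: join E via merge
    card(P join E) = 600*120/(2) = 36000
    cost = 11100 + 600*10 + 120*7 + 600 + 120 = 18660
step 5: join C via nl_idx
    card(P join C) = 36000*80/(4) = 720000
    cost = 18660 + 36000*7 + 720000 = 990660

990660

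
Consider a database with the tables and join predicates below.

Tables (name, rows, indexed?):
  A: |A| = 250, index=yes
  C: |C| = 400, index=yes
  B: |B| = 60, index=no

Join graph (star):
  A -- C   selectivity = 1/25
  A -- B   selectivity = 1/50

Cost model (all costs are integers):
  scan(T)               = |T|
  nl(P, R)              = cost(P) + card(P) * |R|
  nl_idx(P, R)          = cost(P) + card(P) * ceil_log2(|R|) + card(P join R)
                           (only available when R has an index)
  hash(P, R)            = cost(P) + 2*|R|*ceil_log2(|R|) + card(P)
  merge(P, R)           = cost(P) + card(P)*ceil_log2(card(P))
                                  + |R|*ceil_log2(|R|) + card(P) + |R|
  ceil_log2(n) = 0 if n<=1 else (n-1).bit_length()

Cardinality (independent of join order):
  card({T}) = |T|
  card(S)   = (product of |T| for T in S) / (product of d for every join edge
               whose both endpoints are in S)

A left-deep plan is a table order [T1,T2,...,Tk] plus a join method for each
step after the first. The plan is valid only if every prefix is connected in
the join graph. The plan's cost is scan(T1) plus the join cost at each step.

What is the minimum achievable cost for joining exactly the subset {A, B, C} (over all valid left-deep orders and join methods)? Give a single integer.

Selinger DP over subsets of {A,B,C}:
  {A}: scan cost=250, card=250
  {C}: scan cost=400, card=400
  {B}: scan cost=60, card=60
  {AC}: card=4000; try (A,hash)→4800, (C,merge)→6500, (C,nl_idx)→6500, (A,merge)→6650, (A,nl_idx)→7600, (C,hash)→7700 …(+2); best=4800 via (A,hash)
  {AB}: card=300; try (A,nl_idx)→840, (B,hash)→1220, (A,merge)→2730, (B,merge)→2920, (A,hash)→4120, (A,nl)→15060 …(+1); best=840 via (A,nl_idx)
  {ABC}: card=4800; try (C,merge)→7840, (C,hash)→8340, (C,nl_idx)→8340, (B,hash)→9520, (B,merge)→57220, (C,nl)→120840 …(+1); best=7840 via (C,merge)

7840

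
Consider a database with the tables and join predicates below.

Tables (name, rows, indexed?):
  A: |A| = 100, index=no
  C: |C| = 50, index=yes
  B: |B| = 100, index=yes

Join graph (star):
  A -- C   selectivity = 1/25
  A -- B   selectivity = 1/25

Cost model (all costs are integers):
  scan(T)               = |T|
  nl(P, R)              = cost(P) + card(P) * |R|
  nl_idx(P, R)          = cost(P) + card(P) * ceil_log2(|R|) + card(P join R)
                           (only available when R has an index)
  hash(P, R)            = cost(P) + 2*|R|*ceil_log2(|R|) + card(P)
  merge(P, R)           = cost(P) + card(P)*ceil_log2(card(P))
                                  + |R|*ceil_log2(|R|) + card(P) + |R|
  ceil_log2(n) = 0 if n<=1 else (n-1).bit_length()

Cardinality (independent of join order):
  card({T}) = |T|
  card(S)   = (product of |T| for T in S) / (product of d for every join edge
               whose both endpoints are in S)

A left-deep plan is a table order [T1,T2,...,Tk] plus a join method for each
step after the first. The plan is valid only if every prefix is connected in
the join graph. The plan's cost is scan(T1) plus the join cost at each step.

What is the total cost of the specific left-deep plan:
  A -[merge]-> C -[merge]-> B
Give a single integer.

step 1: scan A: cost=100, card=100
step 2: join C via merge
    card(P join C) = 100*50/(25) = 200
    cost = 100 + 100*7 + 50*6 + 100 + 50 = 1250
step 3: join B via merge
    card(P join B) = 200*100/(25) = 800
    cost = 1250 + 200*8 + 100*7 + 200 + 100 = 3850

3850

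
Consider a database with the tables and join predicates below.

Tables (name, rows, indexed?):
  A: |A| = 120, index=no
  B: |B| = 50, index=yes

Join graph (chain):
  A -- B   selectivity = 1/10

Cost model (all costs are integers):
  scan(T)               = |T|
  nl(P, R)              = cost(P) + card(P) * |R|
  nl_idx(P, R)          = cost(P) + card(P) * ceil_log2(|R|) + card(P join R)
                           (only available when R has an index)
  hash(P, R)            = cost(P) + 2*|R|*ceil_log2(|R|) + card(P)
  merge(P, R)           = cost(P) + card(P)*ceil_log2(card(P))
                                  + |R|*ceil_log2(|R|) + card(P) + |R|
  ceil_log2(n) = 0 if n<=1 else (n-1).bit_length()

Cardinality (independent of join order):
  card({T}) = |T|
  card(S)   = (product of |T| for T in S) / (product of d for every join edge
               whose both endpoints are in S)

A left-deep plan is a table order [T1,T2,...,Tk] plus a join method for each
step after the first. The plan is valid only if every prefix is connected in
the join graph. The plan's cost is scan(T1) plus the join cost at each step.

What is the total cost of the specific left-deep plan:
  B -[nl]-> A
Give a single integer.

6050

step 1: scan B: cost=50, card=50
step 2: join A via nl
    card(P join A) = 50*120/(10) = 600
    cost = 50 + 50*120 = 6050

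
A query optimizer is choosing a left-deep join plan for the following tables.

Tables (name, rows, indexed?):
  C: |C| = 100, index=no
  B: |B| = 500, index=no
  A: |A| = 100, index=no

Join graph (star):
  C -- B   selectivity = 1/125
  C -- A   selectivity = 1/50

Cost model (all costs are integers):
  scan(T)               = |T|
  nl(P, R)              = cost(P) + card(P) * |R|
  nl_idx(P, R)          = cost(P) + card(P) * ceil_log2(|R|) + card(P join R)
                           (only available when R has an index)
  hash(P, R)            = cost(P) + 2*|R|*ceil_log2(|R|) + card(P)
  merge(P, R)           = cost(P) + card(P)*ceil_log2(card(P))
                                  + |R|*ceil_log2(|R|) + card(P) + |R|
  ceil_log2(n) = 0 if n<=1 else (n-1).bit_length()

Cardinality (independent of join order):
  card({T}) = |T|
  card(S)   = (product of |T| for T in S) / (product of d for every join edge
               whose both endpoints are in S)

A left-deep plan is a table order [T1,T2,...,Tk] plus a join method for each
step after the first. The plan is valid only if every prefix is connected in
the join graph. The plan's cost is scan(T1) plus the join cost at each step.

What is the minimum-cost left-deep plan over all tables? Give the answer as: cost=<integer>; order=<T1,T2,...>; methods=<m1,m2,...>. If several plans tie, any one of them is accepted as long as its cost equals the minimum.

Selinger DP (subsets sized 1..n):
  {C}: scan cost=100, card=100
  {B}: scan cost=500, card=500
  {A}: scan cost=100, card=100
  {BC}: card=400; try (C,hash)→2400, (B,merge)→5900, (C,merge)→6300, (B,hash)→9200, (B,nl)→50100, (C,nl)→50500; best=2400 via (C,hash)
  {AC}: card=200; try (C,hash)→1600, (A,hash)→1600, (C,merge)→1700, (A,merge)→1700, (C,nl)→10100, (A,nl)→10100; best=1600 via (C,hash)
  {ABC}: card=800; try (A,hash)→4200, (A,merge)→7200, (B,merge)→8400, (B,hash)→10800, (A,nl)→42400, (B,nl)→101600; best=4200 via (A,hash)

cost=4200; order=B,C,A; methods=hash,hash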